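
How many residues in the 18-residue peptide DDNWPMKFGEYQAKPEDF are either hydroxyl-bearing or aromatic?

Hydroxyl-bearing: S, T, Y. Aromatic: F, W, Y.
Hydroxyl-bearing residues here: Y11 (1).
Aromatic residues here: W4, F8, Y11, F18 (4).
Y is in both groups, so the 1 Y residue must not be double-counted.
Total = 1 + 4 − 1 = 4.

4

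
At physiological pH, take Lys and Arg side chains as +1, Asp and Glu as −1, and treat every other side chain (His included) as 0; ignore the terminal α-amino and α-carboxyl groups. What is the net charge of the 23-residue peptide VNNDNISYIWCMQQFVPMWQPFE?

Positive (K, R): none → +0.
Negative (D, E): D4, E23 → −2.
Net charge = (+0) + (−2) = −2.

-2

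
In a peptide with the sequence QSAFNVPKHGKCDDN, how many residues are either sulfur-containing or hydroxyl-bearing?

2

Sulfur-containing: C, M. Hydroxyl-bearing: S, T, Y.
Sulfur-containing residues here: C12 (1).
Hydroxyl-bearing residues here: S2 (1).
The two groups share no amino acid, so total = 1 + 1 = 2.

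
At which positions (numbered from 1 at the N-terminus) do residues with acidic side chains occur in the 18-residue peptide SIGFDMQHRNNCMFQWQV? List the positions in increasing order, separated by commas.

The acidic residues are Asp (D) and Glu (E), whose side chains end in a carboxylate group.
Matching residues: D5.

5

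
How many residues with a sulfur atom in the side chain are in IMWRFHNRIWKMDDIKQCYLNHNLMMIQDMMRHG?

7

The sulfur-bearing residues are cysteine (–SH) and methionine (–S–CH₃).
Matching residues: M2, M12, C18, M25, M26, M30, M31.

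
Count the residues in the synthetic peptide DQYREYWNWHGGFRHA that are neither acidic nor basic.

10

Acidic: D, E. Basic: K, R, H. All other residues are neither.
Matching residues: Q2, Y3, Y6, W7, N8, W9, G11, G12, F13, A16.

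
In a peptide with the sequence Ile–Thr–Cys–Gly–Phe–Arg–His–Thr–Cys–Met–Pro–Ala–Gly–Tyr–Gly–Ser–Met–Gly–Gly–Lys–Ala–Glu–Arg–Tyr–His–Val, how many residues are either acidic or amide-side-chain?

1

Acidic: D, E. Amide-side-chain: N, Q.
Acidic residues here: Glu22 (1).
Amide-side-chain residues here: none (0).
The two groups share no amino acid, so total = 1 + 0 = 1.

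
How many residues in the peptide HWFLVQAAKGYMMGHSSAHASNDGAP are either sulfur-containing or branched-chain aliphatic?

4

Sulfur-containing: C, M. Branched-chain aliphatic: I, L, V.
Sulfur-containing residues here: M12, M13 (2).
Branched-chain aliphatic residues here: L4, V5 (2).
The two groups share no amino acid, so total = 2 + 2 = 4.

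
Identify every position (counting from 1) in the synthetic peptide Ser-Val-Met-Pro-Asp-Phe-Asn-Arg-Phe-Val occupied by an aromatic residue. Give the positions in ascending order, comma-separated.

Phenylalanine (F), tryptophan (W), and tyrosine (Y) have aromatic ring side chains.
Matching residues: Phe6, Phe9.

6, 9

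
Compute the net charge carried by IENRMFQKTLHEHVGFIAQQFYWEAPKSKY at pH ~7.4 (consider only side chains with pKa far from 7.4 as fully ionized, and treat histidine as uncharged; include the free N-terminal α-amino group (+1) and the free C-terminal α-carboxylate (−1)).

At pH ~7.4 the Lys and Arg side chains are protonated (+1), the Asp and Glu side chains are deprotonated (−1), and with His taken as neutral all other side chains carry no charge.
Positive (K, R): R4, K8, K27, K29 → +4.
Negative (D, E): E2, E12, E24 → −3.
The N-terminus (+1) and C-terminus (−1) cancel.
Net charge = (+4) + (−3) = +1.

+1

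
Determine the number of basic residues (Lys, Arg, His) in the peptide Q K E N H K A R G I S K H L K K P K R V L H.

Matching residues: K2, H5, K6, R8, K12, H13, K15, K16, K18, R19, H22.

11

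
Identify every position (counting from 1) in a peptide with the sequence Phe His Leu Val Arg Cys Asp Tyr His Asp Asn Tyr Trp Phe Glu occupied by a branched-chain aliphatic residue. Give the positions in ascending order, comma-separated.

3, 4

V, L, and I make up the branched-chain aliphatic group.
Matching residues: Leu3, Val4.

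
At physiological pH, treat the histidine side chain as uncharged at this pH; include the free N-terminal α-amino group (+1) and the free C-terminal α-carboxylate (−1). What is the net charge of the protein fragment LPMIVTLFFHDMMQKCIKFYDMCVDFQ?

-1

At pH ~7.4 the Lys and Arg side chains are protonated (+1), the Asp and Glu side chains are deprotonated (−1), and with His taken as neutral all other side chains carry no charge.
Positive (K, R): K15, K18 → +2.
Negative (D, E): D11, D21, D25 → −3.
The N-terminus (+1) and C-terminus (−1) cancel.
Net charge = (+2) + (−3) = −1.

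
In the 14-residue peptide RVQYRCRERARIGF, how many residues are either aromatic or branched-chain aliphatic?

Aromatic: F, W, Y. Branched-chain aliphatic: I, L, V.
Aromatic residues here: Y4, F14 (2).
Branched-chain aliphatic residues here: V2, I12 (2).
The two groups share no amino acid, so total = 2 + 2 = 4.

4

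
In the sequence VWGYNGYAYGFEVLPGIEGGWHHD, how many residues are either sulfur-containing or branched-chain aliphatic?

4

Sulfur-containing: C, M. Branched-chain aliphatic: I, L, V.
Sulfur-containing residues here: none (0).
Branched-chain aliphatic residues here: V1, V13, L14, I17 (4).
The two groups share no amino acid, so total = 0 + 4 = 4.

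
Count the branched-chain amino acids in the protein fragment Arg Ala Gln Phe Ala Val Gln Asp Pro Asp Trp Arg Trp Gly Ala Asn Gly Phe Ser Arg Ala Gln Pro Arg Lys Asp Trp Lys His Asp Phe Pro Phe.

1

V, L, and I make up the branched-chain aliphatic group.
Matching residues: Val6.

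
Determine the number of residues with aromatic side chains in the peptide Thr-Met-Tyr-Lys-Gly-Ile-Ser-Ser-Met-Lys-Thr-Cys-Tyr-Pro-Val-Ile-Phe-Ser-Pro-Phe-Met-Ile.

4

F, W, and Y each carry an aromatic ring on the side chain.
Matching residues: Tyr3, Tyr13, Phe17, Phe20.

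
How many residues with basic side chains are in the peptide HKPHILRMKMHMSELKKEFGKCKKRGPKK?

14

Lysine (K), arginine (R), and histidine (H) have basic, nitrogen-containing side chains.
Matching residues: H1, K2, H4, R7, K9, H11, K16, K17, K21, K23, K24, R25, K28, K29.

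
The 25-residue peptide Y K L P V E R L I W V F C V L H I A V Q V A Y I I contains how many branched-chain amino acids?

12

Valine (V), leucine (L), and isoleucine (I) are the branched-chain amino acids.
Matching residues: L3, V5, L8, I9, V11, V14, L15, I17, V19, V21, I24, I25.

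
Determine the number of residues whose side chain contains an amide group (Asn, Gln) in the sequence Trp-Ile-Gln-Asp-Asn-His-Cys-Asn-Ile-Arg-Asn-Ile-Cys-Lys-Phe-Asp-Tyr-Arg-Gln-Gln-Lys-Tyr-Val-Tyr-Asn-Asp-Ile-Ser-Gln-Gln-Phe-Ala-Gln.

10

Matching residues: Gln3, Asn5, Asn8, Asn11, Gln19, Gln20, Asn25, Gln29, Gln30, Gln33.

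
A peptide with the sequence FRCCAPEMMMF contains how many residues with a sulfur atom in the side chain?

Only Cys (C) and Met (M) have a sulfur atom in the side chain.
Matching residues: C3, C4, M8, M9, M10.

5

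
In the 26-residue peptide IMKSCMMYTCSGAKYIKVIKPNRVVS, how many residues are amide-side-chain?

1

The amide-side-chain residues are Asn (N) and Gln (Q).
Matching residues: N22.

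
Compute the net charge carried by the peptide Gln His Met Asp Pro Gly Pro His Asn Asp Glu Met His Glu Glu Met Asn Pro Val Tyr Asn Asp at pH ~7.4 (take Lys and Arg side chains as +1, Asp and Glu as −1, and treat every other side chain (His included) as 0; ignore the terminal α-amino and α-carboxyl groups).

Positive (K, R): none → +0.
Negative (D, E): Asp4, Asp10, Glu11, Glu14, Glu15, Asp22 → −6.
Net charge = (+0) + (−6) = −6.

-6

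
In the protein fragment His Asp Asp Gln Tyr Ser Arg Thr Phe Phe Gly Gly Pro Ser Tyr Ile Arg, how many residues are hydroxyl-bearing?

Serine (S), threonine (T), and tyrosine (Y) each carry a hydroxyl group on the side chain.
Matching residues: Tyr5, Ser6, Thr8, Ser14, Tyr15.

5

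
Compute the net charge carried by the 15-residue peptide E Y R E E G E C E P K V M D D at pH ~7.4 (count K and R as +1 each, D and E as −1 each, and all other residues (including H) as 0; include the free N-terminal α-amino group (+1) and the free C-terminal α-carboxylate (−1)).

-5

Positive (K, R): R3, K11 → +2.
Negative (D, E): E1, E4, E5, E7, E9, D14, D15 → −7.
The N-terminus (+1) and C-terminus (−1) cancel.
Net charge = (+2) + (−7) = −5.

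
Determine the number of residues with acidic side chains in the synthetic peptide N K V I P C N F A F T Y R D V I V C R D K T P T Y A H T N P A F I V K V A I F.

The acidic residues are Asp (D) and Glu (E), whose side chains end in a carboxylate group.
Matching residues: D14, D20.

2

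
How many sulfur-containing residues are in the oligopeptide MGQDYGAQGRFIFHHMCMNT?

4

The sulfur-bearing residues are cysteine (–SH) and methionine (–S–CH₃).
Matching residues: M1, M16, C17, M18.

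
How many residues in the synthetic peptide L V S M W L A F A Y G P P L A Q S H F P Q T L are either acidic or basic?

1

Acidic: D, E. Basic: H, K, R.
Acidic residues here: none (0).
Basic residues here: H18 (1).
The two groups share no amino acid, so total = 0 + 1 = 1.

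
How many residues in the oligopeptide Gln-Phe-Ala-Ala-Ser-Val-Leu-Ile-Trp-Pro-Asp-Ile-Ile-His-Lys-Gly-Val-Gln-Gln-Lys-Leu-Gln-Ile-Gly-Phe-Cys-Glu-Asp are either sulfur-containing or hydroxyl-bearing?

Sulfur-containing: C, M. Hydroxyl-bearing: S, T, Y.
Sulfur-containing residues here: Cys26 (1).
Hydroxyl-bearing residues here: Ser5 (1).
The two groups share no amino acid, so total = 1 + 1 = 2.

2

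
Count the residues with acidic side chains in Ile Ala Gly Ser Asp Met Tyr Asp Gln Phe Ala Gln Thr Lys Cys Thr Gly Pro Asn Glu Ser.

Aspartate (D) and glutamate (E) have carboxylic-acid side chains and are the acidic amino acids.
Matching residues: Asp5, Asp8, Glu20.

3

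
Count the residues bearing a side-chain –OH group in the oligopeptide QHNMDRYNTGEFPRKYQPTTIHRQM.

5

The –OH-bearing residues are Ser, Thr (aliphatic alcohols), and Tyr (phenol).
Matching residues: Y7, T9, Y16, T19, T20.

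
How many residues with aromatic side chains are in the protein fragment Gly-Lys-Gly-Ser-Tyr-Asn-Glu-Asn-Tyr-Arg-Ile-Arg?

2

The aromatic amino acids are Phe (F, benzyl), Trp (W, indole), and Tyr (Y, phenol).
Matching residues: Tyr5, Tyr9.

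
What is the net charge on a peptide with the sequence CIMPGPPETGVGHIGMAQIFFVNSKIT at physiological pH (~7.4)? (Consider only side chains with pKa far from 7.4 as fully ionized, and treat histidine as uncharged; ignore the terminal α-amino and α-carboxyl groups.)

At pH ~7.4 the Lys and Arg side chains are protonated (+1), the Asp and Glu side chains are deprotonated (−1), and with His taken as neutral all other side chains carry no charge.
Positive (K, R): K25 → +1.
Negative (D, E): E8 → −1.
Net charge = (+1) + (−1) = 0.

0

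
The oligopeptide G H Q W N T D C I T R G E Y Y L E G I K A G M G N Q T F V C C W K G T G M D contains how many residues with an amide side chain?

Asparagine (N) and glutamine (Q) have uncharged amide side chains.
Matching residues: Q3, N5, N25, Q26.

4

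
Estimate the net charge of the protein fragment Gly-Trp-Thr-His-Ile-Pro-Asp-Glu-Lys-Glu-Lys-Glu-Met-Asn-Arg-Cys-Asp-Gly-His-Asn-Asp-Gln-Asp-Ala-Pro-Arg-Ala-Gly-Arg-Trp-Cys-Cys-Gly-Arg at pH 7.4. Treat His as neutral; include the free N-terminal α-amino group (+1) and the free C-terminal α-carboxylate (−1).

Near pH 7.4, K and R contribute +1 each, D and E contribute −1 each, and every other side chain (His included, as stated) is uncharged.
Positive (K, R): Lys9, Lys11, Arg15, Arg26, Arg29, Arg34 → +6.
Negative (D, E): Asp7, Glu8, Glu10, Glu12, Asp17, Asp21, Asp23 → −7.
The N-terminus (+1) and C-terminus (−1) cancel.
Net charge = (+6) + (−7) = −1.

-1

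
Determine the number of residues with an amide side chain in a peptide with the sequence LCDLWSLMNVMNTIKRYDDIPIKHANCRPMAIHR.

3

The amide-side-chain residues are Asn (N) and Gln (Q).
Matching residues: N9, N12, N26.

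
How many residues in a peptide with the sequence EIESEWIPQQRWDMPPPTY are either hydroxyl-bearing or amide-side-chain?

5

Hydroxyl-bearing: S, T, Y. Amide-side-chain: N, Q.
Hydroxyl-bearing residues here: S4, T18, Y19 (3).
Amide-side-chain residues here: Q9, Q10 (2).
The two groups share no amino acid, so total = 3 + 2 = 5.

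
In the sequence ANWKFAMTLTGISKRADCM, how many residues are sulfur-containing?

3

Cysteine (C, thiol) and methionine (M, thioether) are the two sulfur-containing amino acids.
Matching residues: M7, C18, M19.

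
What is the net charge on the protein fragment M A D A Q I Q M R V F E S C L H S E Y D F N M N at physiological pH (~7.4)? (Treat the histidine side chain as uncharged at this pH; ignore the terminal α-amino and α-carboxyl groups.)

-3

The side chains ionized at physiological pH are Lys/Arg (+1) and Asp/Glu (−1); with His treated as neutral, nothing else contributes.
Positive (K, R): R9 → +1.
Negative (D, E): D3, E12, E18, D20 → −4.
Net charge = (+1) + (−4) = −3.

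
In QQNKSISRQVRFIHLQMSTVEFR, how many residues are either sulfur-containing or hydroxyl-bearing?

5

Sulfur-containing: C, M. Hydroxyl-bearing: S, T, Y.
Sulfur-containing residues here: M17 (1).
Hydroxyl-bearing residues here: S5, S7, S18, T19 (4).
The two groups share no amino acid, so total = 1 + 4 = 5.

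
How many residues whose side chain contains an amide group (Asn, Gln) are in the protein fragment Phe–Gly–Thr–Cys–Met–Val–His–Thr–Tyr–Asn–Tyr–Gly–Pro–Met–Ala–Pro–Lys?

1

Matching residues: Asn10.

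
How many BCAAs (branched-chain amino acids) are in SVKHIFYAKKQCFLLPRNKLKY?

5

The BCAAs are Val, Leu, and Ile — aliphatic side chains with a branch point.
Matching residues: V2, I5, L14, L15, L20.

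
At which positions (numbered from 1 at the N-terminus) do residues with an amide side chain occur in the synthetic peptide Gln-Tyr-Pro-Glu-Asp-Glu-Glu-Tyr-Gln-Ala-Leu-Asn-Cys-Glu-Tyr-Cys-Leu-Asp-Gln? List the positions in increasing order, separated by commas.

1, 9, 12, 19

Asparagine (N) and glutamine (Q) have uncharged amide side chains.
Matching residues: Gln1, Gln9, Asn12, Gln19.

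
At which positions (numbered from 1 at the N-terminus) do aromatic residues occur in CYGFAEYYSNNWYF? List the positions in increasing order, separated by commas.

The aromatic amino acids are Phe (F, benzyl), Trp (W, indole), and Tyr (Y, phenol).
Matching residues: Y2, F4, Y7, Y8, W12, Y13, F14.

2, 4, 7, 8, 12, 13, 14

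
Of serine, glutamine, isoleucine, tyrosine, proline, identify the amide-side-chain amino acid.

glutamine

The amide-side-chain residues are Asn (N) and Gln (Q).
Of the listed options, only glutamine belongs to this group.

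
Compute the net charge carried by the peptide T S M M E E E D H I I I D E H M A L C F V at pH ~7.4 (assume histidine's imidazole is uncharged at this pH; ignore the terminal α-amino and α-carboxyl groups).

The side chains ionized at physiological pH are Lys/Arg (+1) and Asp/Glu (−1); with His treated as neutral, nothing else contributes.
Positive (K, R): none → +0.
Negative (D, E): E5, E6, E7, D8, D13, E14 → −6.
Net charge = (+0) + (−6) = −6.

-6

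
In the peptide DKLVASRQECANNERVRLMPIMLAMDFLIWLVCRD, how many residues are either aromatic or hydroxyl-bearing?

3

Aromatic: F, W, Y. Hydroxyl-bearing: S, T, Y.
Aromatic residues here: F27, W30 (2).
Hydroxyl-bearing residues here: S6 (1).
(Y belongs to both groups, but none appear in this sequence.) Total = 2 + 1 = 3.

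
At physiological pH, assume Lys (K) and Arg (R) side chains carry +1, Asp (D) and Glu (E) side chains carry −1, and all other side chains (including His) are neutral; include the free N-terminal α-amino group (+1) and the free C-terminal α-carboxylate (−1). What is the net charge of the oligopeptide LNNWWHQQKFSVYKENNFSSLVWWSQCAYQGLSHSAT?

Positive (K, R): K9, K14 → +2.
Negative (D, E): E15 → −1.
The N-terminus (+1) and C-terminus (−1) cancel.
Net charge = (+2) + (−1) = +1.

+1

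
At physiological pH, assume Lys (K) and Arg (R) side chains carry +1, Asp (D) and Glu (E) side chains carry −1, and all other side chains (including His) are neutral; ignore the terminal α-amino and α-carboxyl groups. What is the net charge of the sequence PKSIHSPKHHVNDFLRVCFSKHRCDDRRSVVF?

Positive (K, R): K2, K8, R16, K21, R23, R27, R28 → +7.
Negative (D, E): D13, D25, D26 → −3.
Net charge = (+7) + (−3) = +4.

+4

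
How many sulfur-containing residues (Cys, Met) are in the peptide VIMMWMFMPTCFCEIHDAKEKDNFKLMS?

7

Matching residues: M3, M4, M6, M8, C11, C13, M27.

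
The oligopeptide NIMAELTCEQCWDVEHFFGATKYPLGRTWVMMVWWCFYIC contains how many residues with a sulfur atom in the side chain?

7

Cysteine (C, thiol) and methionine (M, thioether) are the two sulfur-containing amino acids.
Matching residues: M3, C8, C11, M31, M32, C36, C40.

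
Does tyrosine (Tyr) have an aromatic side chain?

Phenylalanine (F), tryptophan (W), and tyrosine (Y) have aromatic ring side chains.
Tyrosine is in this group.

Yes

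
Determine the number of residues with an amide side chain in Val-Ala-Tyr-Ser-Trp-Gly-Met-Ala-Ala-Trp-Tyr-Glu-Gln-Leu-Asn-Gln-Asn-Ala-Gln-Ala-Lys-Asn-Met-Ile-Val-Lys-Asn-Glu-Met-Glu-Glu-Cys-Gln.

Only N (asparagine) and Q (glutamine) carry a side-chain carboxamide.
Matching residues: Gln13, Asn15, Gln16, Asn17, Gln19, Asn22, Asn27, Gln33.

8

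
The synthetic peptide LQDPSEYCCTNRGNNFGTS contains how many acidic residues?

2

The acidic residues are Asp (D) and Glu (E), whose side chains end in a carboxylate group.
Matching residues: D3, E6.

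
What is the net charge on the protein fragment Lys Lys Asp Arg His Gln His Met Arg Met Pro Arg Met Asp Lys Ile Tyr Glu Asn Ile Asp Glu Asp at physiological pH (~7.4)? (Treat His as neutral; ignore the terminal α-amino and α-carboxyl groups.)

At pH ~7.4 the Lys and Arg side chains are protonated (+1), the Asp and Glu side chains are deprotonated (−1), and with His taken as neutral all other side chains carry no charge.
Positive (K, R): Lys1, Lys2, Arg4, Arg9, Arg12, Lys15 → +6.
Negative (D, E): Asp3, Asp14, Glu18, Asp21, Glu22, Asp23 → −6.
Net charge = (+6) + (−6) = 0.

0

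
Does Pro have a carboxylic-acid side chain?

No

Only D (aspartate) and E (glutamate) carry a side-chain carboxylic acid.
Proline is not in this group.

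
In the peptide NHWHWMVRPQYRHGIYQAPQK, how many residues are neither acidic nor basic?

Acidic: D, E. Basic: K, R, H. All other residues are neither.
Matching residues: N1, W3, W5, M6, V7, P9, Q10, Y11, G14, I15, Y16, Q17, A18, P19, Q20.

15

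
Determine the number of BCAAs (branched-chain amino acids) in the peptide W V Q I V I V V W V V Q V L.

Valine (V), leucine (L), and isoleucine (I) are the branched-chain amino acids.
Matching residues: V2, I4, V5, I6, V7, V8, V10, V11, V13, L14.

10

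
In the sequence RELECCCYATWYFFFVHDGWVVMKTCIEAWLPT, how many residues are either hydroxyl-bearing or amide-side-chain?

Hydroxyl-bearing: S, T, Y. Amide-side-chain: N, Q.
Hydroxyl-bearing residues here: Y8, T10, Y12, T25, T33 (5).
Amide-side-chain residues here: none (0).
The two groups share no amino acid, so total = 5 + 0 = 5.

5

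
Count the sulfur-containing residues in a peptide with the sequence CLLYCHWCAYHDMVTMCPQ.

6

The sulfur-bearing residues are cysteine (–SH) and methionine (–S–CH₃).
Matching residues: C1, C5, C8, M13, M16, C17.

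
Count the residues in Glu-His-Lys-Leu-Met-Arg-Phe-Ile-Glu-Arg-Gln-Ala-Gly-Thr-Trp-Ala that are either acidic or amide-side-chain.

Acidic: D, E. Amide-side-chain: N, Q.
Acidic residues here: Glu1, Glu9 (2).
Amide-side-chain residues here: Gln11 (1).
The two groups share no amino acid, so total = 2 + 1 = 3.

3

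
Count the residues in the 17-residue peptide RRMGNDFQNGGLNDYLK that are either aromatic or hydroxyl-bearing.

2

Aromatic: F, W, Y. Hydroxyl-bearing: S, T, Y.
Aromatic residues here: F7, Y15 (2).
Hydroxyl-bearing residues here: Y15 (1).
Y is in both groups, so the 1 Y residue must not be double-counted.
Total = 2 + 1 − 1 = 2.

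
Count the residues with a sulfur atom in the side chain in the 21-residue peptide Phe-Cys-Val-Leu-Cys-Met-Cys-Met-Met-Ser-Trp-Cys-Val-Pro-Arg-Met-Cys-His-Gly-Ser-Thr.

Cysteine (C, thiol) and methionine (M, thioether) are the two sulfur-containing amino acids.
Matching residues: Cys2, Cys5, Met6, Cys7, Met8, Met9, Cys12, Met16, Cys17.

9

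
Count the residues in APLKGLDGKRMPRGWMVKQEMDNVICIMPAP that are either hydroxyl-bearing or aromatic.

1

Hydroxyl-bearing: S, T, Y. Aromatic: F, W, Y.
Hydroxyl-bearing residues here: none (0).
Aromatic residues here: W15 (1).
(Y belongs to both groups, but none appear in this sequence.) Total = 0 + 1 = 1.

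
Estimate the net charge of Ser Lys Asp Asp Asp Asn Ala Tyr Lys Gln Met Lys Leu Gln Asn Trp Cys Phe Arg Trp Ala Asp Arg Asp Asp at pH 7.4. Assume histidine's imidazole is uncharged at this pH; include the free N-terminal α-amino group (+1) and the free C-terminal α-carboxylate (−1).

-1

The side chains ionized at physiological pH are Lys/Arg (+1) and Asp/Glu (−1); with His treated as neutral, nothing else contributes.
Positive (K, R): Lys2, Lys9, Lys12, Arg19, Arg23 → +5.
Negative (D, E): Asp3, Asp4, Asp5, Asp22, Asp24, Asp25 → −6.
The N-terminus (+1) and C-terminus (−1) cancel.
Net charge = (+5) + (−6) = −1.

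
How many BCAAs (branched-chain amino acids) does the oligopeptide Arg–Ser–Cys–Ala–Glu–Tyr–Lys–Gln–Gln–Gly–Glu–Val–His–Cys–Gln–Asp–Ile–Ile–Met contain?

3

Valine (V), leucine (L), and isoleucine (I) are the branched-chain amino acids.
Matching residues: Val12, Ile17, Ile18.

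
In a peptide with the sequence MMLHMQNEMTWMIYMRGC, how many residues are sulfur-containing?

Cysteine (C, thiol) and methionine (M, thioether) are the two sulfur-containing amino acids.
Matching residues: M1, M2, M5, M9, M12, M15, C18.

7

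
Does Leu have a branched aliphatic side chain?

The BCAAs are Val, Leu, and Ile — aliphatic side chains with a branch point.
Leucine is in this group.

Yes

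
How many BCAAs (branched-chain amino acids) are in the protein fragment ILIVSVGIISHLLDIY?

10

Valine (V), leucine (L), and isoleucine (I) are the branched-chain amino acids.
Matching residues: I1, L2, I3, V4, V6, I8, I9, L12, L13, I15.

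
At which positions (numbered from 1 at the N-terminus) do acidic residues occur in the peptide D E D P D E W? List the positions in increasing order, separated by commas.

1, 2, 3, 5, 6

Aspartate (D) and glutamate (E) have carboxylic-acid side chains and are the acidic amino acids.
Matching residues: D1, E2, D3, D5, E6.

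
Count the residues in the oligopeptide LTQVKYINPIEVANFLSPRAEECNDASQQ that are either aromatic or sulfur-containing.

3

Aromatic: F, W, Y. Sulfur-containing: C, M.
Aromatic residues here: Y6, F15 (2).
Sulfur-containing residues here: C23 (1).
The two groups share no amino acid, so total = 2 + 1 = 3.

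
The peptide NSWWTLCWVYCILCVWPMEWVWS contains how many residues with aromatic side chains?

Phenylalanine (F), tryptophan (W), and tyrosine (Y) have aromatic ring side chains.
Matching residues: W3, W4, W8, Y10, W16, W20, W22.

7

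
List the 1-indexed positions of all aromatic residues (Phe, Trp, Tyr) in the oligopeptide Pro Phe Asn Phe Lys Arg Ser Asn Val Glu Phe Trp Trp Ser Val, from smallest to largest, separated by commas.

2, 4, 11, 12, 13

Matching residues: Phe2, Phe4, Phe11, Trp12, Trp13.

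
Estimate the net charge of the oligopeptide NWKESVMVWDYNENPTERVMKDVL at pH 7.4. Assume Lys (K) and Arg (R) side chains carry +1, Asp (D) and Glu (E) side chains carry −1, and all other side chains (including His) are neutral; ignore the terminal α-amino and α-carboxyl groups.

Positive (K, R): K3, R18, K21 → +3.
Negative (D, E): E4, D10, E13, E17, D22 → −5.
Net charge = (+3) + (−5) = −2.

-2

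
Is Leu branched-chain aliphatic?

Yes

V, L, and I make up the branched-chain aliphatic group.
Leucine is in this group.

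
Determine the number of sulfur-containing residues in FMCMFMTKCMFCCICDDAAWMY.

10

Cysteine (C, thiol) and methionine (M, thioether) are the two sulfur-containing amino acids.
Matching residues: M2, C3, M4, M6, C9, M10, C12, C13, C15, M21.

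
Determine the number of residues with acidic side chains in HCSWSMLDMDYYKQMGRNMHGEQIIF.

3

The acidic residues are Asp (D) and Glu (E), whose side chains end in a carboxylate group.
Matching residues: D8, D10, E22.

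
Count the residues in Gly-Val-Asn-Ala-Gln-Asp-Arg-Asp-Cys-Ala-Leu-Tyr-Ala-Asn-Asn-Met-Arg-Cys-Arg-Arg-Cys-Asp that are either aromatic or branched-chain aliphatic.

Aromatic: F, W, Y. Branched-chain aliphatic: I, L, V.
Aromatic residues here: Tyr12 (1).
Branched-chain aliphatic residues here: Val2, Leu11 (2).
The two groups share no amino acid, so total = 1 + 2 = 3.

3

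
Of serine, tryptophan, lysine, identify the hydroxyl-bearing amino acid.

S, T, and Y are the three residues with a side-chain hydroxyl.
Of the listed options, only serine belongs to this group.

serine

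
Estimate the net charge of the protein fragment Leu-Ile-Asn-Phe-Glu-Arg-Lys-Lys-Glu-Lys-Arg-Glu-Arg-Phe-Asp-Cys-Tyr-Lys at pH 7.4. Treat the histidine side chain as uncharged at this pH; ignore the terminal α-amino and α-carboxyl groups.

+3

Near pH 7.4, K and R contribute +1 each, D and E contribute −1 each, and every other side chain (His included, as stated) is uncharged.
Positive (K, R): Arg6, Lys7, Lys8, Lys10, Arg11, Arg13, Lys18 → +7.
Negative (D, E): Glu5, Glu9, Glu12, Asp15 → −4.
Net charge = (+7) + (−4) = +3.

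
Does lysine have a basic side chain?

Yes

Lysine (K), arginine (R), and histidine (H) have basic, nitrogen-containing side chains.
Lysine is in this group.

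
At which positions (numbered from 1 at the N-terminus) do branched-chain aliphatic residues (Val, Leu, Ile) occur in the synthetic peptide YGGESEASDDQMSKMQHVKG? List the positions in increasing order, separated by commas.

18

Matching residues: V18.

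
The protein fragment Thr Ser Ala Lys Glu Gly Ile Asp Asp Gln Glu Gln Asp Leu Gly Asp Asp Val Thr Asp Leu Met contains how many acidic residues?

8

Aspartate (D) and glutamate (E) have carboxylic-acid side chains and are the acidic amino acids.
Matching residues: Glu5, Asp8, Asp9, Glu11, Asp13, Asp16, Asp17, Asp20.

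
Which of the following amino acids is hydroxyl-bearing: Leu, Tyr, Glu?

The –OH-bearing residues are Ser, Thr (aliphatic alcohols), and Tyr (phenol).
Of the listed options, only Tyr belongs to this group.

Tyr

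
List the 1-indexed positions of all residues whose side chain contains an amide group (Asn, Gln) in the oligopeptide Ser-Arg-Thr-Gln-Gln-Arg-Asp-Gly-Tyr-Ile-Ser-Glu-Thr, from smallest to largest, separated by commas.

4, 5

Matching residues: Gln4, Gln5.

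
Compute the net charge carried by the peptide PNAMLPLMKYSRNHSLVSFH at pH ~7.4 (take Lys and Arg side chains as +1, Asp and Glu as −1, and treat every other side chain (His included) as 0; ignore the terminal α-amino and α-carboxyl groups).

+2

Positive (K, R): K9, R12 → +2.
Negative (D, E): none → −0.
Net charge = (+2) + (−0) = +2.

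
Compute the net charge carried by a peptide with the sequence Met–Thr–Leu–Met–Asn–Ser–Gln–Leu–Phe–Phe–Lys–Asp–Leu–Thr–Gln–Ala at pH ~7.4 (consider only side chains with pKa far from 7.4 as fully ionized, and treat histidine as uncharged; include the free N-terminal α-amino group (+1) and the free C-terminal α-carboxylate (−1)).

The side chains ionized at physiological pH are Lys/Arg (+1) and Asp/Glu (−1); with His treated as neutral, nothing else contributes.
Positive (K, R): Lys11 → +1.
Negative (D, E): Asp12 → −1.
The N-terminus (+1) and C-terminus (−1) cancel.
Net charge = (+1) + (−1) = 0.

0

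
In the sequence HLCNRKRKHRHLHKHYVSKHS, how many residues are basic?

13

Lysine (K), arginine (R), and histidine (H) have basic, nitrogen-containing side chains.
Matching residues: H1, R5, K6, R7, K8, H9, R10, H11, H13, K14, H15, K19, H20.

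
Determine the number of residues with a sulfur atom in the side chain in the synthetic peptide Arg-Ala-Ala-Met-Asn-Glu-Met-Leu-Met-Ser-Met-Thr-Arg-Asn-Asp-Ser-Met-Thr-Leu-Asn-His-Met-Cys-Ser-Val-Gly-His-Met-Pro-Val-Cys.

Only Cys (C) and Met (M) have a sulfur atom in the side chain.
Matching residues: Met4, Met7, Met9, Met11, Met17, Met22, Cys23, Met28, Cys31.

9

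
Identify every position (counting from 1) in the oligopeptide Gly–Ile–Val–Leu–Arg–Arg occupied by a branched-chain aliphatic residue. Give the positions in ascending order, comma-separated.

2, 3, 4

Valine (V), leucine (L), and isoleucine (I) are the branched-chain amino acids.
Matching residues: Ile2, Val3, Leu4.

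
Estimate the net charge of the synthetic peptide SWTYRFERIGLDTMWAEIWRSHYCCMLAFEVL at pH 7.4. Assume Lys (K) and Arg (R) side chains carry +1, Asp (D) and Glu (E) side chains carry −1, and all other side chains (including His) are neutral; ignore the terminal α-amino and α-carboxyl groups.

-1

Positive (K, R): R5, R8, R20 → +3.
Negative (D, E): E7, D12, E17, E30 → −4.
Net charge = (+3) + (−4) = −1.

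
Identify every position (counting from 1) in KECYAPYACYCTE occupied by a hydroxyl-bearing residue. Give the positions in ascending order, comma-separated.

Serine (S), threonine (T), and tyrosine (Y) each carry a hydroxyl group on the side chain.
Matching residues: Y4, Y7, Y10, T12.

4, 7, 10, 12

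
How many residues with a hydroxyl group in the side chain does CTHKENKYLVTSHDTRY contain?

6

The –OH-bearing residues are Ser, Thr (aliphatic alcohols), and Tyr (phenol).
Matching residues: T2, Y8, T11, S12, T15, Y17.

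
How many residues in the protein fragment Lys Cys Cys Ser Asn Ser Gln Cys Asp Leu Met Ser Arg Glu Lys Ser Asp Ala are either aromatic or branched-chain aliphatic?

Aromatic: F, W, Y. Branched-chain aliphatic: I, L, V.
Aromatic residues here: none (0).
Branched-chain aliphatic residues here: Leu10 (1).
The two groups share no amino acid, so total = 0 + 1 = 1.

1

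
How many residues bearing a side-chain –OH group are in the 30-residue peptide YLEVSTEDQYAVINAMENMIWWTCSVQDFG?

Serine (S), threonine (T), and tyrosine (Y) each carry a hydroxyl group on the side chain.
Matching residues: Y1, S5, T6, Y10, T23, S25.

6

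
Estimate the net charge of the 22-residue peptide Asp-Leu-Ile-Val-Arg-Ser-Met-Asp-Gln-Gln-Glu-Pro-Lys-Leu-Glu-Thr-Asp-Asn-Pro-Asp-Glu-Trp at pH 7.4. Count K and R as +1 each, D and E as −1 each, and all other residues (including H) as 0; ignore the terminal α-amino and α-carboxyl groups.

Positive (K, R): Arg5, Lys13 → +2.
Negative (D, E): Asp1, Asp8, Glu11, Glu15, Asp17, Asp20, Glu21 → −7.
Net charge = (+2) + (−7) = −5.

-5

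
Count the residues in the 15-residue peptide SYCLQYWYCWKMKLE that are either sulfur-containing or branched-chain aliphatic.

5

Sulfur-containing: C, M. Branched-chain aliphatic: I, L, V.
Sulfur-containing residues here: C3, C9, M12 (3).
Branched-chain aliphatic residues here: L4, L14 (2).
The two groups share no amino acid, so total = 3 + 2 = 5.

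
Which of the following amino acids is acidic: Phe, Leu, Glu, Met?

Aspartate (D) and glutamate (E) have carboxylic-acid side chains and are the acidic amino acids.
Of the listed options, only Glu belongs to this group.

Glu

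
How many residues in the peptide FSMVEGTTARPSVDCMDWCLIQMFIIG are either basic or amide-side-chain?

Basic: H, K, R. Amide-side-chain: N, Q.
Basic residues here: R10 (1).
Amide-side-chain residues here: Q22 (1).
The two groups share no amino acid, so total = 1 + 1 = 2.

2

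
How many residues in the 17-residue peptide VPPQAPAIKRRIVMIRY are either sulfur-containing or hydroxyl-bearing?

Sulfur-containing: C, M. Hydroxyl-bearing: S, T, Y.
Sulfur-containing residues here: M14 (1).
Hydroxyl-bearing residues here: Y17 (1).
The two groups share no amino acid, so total = 1 + 1 = 2.

2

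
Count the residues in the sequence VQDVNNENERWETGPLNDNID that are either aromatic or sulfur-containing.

Aromatic: F, W, Y. Sulfur-containing: C, M.
Aromatic residues here: W11 (1).
Sulfur-containing residues here: none (0).
The two groups share no amino acid, so total = 1 + 0 = 1.

1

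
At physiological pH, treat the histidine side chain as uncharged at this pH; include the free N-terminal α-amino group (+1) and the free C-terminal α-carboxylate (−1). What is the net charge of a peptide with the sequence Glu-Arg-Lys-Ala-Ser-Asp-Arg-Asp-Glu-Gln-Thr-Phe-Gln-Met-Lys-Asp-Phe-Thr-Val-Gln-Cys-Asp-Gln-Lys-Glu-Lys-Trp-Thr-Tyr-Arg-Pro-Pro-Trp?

0

Near pH 7.4, K and R contribute +1 each, D and E contribute −1 each, and every other side chain (His included, as stated) is uncharged.
Positive (K, R): Arg2, Lys3, Arg7, Lys15, Lys24, Lys26, Arg30 → +7.
Negative (D, E): Glu1, Asp6, Asp8, Glu9, Asp16, Asp22, Glu25 → −7.
The N-terminus (+1) and C-terminus (−1) cancel.
Net charge = (+7) + (−7) = 0.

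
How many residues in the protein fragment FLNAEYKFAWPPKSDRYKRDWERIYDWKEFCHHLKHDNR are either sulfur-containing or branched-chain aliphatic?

Sulfur-containing: C, M. Branched-chain aliphatic: I, L, V.
Sulfur-containing residues here: C31 (1).
Branched-chain aliphatic residues here: L2, I24, L34 (3).
The two groups share no amino acid, so total = 1 + 3 = 4.

4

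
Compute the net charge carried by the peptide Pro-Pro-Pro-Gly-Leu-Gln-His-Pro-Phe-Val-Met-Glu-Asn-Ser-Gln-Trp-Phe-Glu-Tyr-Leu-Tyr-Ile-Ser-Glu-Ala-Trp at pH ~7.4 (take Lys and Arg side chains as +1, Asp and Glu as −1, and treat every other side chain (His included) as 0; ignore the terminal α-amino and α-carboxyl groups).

-3

Positive (K, R): none → +0.
Negative (D, E): Glu12, Glu18, Glu24 → −3.
Net charge = (+0) + (−3) = −3.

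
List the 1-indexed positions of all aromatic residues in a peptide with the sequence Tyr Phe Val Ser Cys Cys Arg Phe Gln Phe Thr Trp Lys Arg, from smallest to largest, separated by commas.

The aromatic amino acids are Phe (F, benzyl), Trp (W, indole), and Tyr (Y, phenol).
Matching residues: Tyr1, Phe2, Phe8, Phe10, Trp12.

1, 2, 8, 10, 12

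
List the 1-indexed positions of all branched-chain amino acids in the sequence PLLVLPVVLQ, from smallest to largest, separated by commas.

2, 3, 4, 5, 7, 8, 9

Valine (V), leucine (L), and isoleucine (I) are the branched-chain amino acids.
Matching residues: L2, L3, V4, L5, V7, V8, L9.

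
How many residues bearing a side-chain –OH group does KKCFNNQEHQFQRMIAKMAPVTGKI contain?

1

The –OH-bearing residues are Ser, Thr (aliphatic alcohols), and Tyr (phenol).
Matching residues: T22.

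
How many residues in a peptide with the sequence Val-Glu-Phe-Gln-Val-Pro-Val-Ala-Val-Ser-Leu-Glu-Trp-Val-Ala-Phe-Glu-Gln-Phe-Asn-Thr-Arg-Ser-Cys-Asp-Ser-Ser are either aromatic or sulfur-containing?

5

Aromatic: F, W, Y. Sulfur-containing: C, M.
Aromatic residues here: Phe3, Trp13, Phe16, Phe19 (4).
Sulfur-containing residues here: Cys24 (1).
The two groups share no amino acid, so total = 4 + 1 = 5.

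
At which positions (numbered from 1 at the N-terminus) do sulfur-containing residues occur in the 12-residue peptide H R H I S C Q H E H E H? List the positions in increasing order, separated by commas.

The sulfur-bearing residues are cysteine (–SH) and methionine (–S–CH₃).
Matching residues: C6.

6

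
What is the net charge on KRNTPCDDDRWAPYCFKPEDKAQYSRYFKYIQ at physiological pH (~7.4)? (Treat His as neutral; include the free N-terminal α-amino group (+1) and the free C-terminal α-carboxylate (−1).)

+2

The side chains ionized at physiological pH are Lys/Arg (+1) and Asp/Glu (−1); with His treated as neutral, nothing else contributes.
Positive (K, R): K1, R2, R10, K17, K21, R26, K29 → +7.
Negative (D, E): D7, D8, D9, E19, D20 → −5.
The N-terminus (+1) and C-terminus (−1) cancel.
Net charge = (+7) + (−5) = +2.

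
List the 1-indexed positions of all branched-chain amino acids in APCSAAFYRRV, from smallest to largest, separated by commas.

11

Valine (V), leucine (L), and isoleucine (I) are the branched-chain amino acids.
Matching residues: V11.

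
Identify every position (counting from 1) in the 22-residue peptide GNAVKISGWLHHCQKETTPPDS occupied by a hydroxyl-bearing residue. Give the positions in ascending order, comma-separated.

7, 17, 18, 22

Serine (S), threonine (T), and tyrosine (Y) each carry a hydroxyl group on the side chain.
Matching residues: S7, T17, T18, S22.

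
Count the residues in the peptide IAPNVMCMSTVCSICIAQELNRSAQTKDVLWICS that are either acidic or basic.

Acidic: D, E. Basic: H, K, R.
Acidic residues here: E19, D28 (2).
Basic residues here: R22, K27 (2).
The two groups share no amino acid, so total = 2 + 2 = 4.

4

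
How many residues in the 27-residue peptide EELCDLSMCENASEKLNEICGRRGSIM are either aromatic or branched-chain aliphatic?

5

Aromatic: F, W, Y. Branched-chain aliphatic: I, L, V.
Aromatic residues here: none (0).
Branched-chain aliphatic residues here: L3, L6, L16, I19, I26 (5).
The two groups share no amino acid, so total = 0 + 5 = 5.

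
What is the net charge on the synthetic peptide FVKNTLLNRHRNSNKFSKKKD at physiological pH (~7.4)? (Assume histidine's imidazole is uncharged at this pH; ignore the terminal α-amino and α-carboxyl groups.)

+6

Near pH 7.4, K and R contribute +1 each, D and E contribute −1 each, and every other side chain (His included, as stated) is uncharged.
Positive (K, R): K3, R9, R11, K15, K18, K19, K20 → +7.
Negative (D, E): D21 → −1.
Net charge = (+7) + (−1) = +6.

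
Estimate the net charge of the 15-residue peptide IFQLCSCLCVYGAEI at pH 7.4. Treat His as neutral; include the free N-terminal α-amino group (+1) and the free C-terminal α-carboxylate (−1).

The side chains ionized at physiological pH are Lys/Arg (+1) and Asp/Glu (−1); with His treated as neutral, nothing else contributes.
Positive (K, R): none → +0.
Negative (D, E): E14 → −1.
The N-terminus (+1) and C-terminus (−1) cancel.
Net charge = (+0) + (−1) = −1.

-1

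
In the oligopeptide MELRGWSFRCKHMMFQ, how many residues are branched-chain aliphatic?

Valine (V), leucine (L), and isoleucine (I) are the branched-chain amino acids.
Matching residues: L3.

1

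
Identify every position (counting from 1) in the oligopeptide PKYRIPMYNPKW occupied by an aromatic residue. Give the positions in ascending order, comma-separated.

3, 8, 12

F, W, and Y each carry an aromatic ring on the side chain.
Matching residues: Y3, Y8, W12.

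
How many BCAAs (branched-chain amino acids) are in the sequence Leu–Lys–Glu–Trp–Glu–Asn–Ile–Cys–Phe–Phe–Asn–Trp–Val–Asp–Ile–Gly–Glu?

4

Valine (V), leucine (L), and isoleucine (I) are the branched-chain amino acids.
Matching residues: Leu1, Ile7, Val13, Ile15.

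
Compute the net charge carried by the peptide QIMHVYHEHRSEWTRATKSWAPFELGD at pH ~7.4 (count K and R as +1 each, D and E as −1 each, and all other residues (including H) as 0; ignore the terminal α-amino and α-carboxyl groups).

-1

Positive (K, R): R10, R15, K18 → +3.
Negative (D, E): E8, E12, E24, D27 → −4.
Net charge = (+3) + (−4) = −1.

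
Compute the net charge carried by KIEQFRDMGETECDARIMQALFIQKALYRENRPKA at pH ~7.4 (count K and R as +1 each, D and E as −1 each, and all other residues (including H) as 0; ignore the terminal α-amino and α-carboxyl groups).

Positive (K, R): K1, R6, R16, K25, R29, R32, K34 → +7.
Negative (D, E): E3, D7, E10, E12, D14, E30 → −6.
Net charge = (+7) + (−6) = +1.

+1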